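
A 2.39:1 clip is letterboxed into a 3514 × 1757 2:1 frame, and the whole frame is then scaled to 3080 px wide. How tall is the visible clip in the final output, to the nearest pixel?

1289 px

In the 3514×1757 frame the clip fills the width: height = 3514 / 2.390 ≈ 1470.29 px.
Resizing to 3080 px wide multiplies everything by 0.8765: 1470.29 → 1288.70 px.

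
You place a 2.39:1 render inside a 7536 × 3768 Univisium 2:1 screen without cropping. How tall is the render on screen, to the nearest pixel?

3153 px

2.39:1 is wider than Univisium 2:1, so it spans the full width.
Content height = 7536 / 2.390 ≈ 3153.14 px.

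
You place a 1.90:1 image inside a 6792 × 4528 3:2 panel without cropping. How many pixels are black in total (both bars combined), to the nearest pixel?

6474563 pixels

1.90:1 is wider than 3:2, so it spans the full width.
Content height = 6792 / 1.900 ≈ 3574.7368 px.
Leftover height: 4528 − 3574.7368 = 953.2632 px.
Across the 6792-px span: 953.2632 × 6792 ≈ 6474563 px.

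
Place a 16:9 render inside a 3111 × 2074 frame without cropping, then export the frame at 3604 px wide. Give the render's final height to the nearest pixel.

2027 px

In the 3111×2074 frame the render fills the width: height = 3111 × 9/16 ≈ 1749.94 px.
Scaling 3111 → 3604 is ×1.1585, so the height becomes 1749.94 × 1.1585 ≈ 2027.25 px.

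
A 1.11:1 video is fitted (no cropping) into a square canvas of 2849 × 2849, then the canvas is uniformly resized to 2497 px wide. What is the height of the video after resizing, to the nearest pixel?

2250 px

Fitted into 2849×2849, the video spans the width; its height is 2849 / 1.110 ≈ 2566.67 px.
The frame scales by 2497/2849 = 0.8764; 2566.67 × 0.8764 ≈ 2249.55 px.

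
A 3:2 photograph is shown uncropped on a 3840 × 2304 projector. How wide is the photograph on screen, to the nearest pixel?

3456 px

3:2 is narrower than 5:3, so it spans the full height.
The photograph is 2304 × 3/2 ≈ 3456.00 px wide.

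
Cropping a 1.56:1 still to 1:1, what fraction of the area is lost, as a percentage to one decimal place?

The height stays; only width is cut (since 1:1 is narrower than 1.56:1).
(1.000)/(1.560) ≈ 0.641 of the area survives, leaving 35.90% discarded.

35.9%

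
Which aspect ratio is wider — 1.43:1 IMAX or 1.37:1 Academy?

1.43:1 IMAX

1.43 and 1.37; 1.43 > 1.37.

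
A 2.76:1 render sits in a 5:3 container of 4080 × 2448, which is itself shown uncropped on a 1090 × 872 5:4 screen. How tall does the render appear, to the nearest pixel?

Inside the 4080×2448 canvas the render is width-limited at 4080.00 × 1478.26.
5:3 in 1090×872: fills the width, so the intermediate becomes 1090.00 × 654.00 — a scale of ×0.2672.
So the render's height is 1478.26 × 0.2672 ≈ 394.93.

395 px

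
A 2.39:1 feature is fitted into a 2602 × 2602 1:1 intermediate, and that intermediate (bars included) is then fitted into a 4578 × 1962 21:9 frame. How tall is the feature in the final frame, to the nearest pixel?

821 px

First fit — 2.39:1 into 2602×2602 spans the width: 2602.00 × 1088.70.
The 1:1 canvas is height-limited in 4578×1962, giving 1962.00 × 1962.00; scale factor 0.7540.
So the feature's height is 1088.70 × 0.7540 ≈ 820.92.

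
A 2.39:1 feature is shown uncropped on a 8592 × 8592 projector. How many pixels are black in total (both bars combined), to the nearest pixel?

42934404 pixels

Since 2.390 > 1.000, the feature is width-limited.
The feature is 8592 / 2.390 ≈ 3594.9791 px tall.
Black = 8592 − 3594.9791 = 4997.0209 px.
That's 4997.0209 × 8592 ≈ 42934404 black pixels.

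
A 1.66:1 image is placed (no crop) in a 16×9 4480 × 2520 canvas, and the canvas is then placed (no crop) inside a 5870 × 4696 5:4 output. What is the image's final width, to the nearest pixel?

5481 px

Inside the 4480×2520 canvas the image is height-limited at 4183.20 × 2520.00.
16×9 in 5870×4696: fills the width, so the intermediate becomes 5870.00 × 3301.88 — a scale of ×1.3103.
Applying the same ×1.3103: 4183.20 → 5481.11.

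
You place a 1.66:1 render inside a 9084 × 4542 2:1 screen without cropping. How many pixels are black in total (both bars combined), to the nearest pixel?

Since 1.660 < 2.000, the render is height-limited.
That makes the image 7539.7200 px wide (4542 × 1.660).
Leftover width: 9084 − 7539.7200 = 1544.2800 px.
Across the 4542-px span: 1544.2800 × 4542 ≈ 7014120 px.

7014120 pixels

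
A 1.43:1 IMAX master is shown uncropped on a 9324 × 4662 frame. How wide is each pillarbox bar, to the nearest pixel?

Since 1.430 < 2.000, the master is height-limited.
Content width = 4662 × 1.430 ≈ 6666.66 px.
Black = 9324 − 6666.66 = 2657.34 px, or 1328.67 per bar.

1329 px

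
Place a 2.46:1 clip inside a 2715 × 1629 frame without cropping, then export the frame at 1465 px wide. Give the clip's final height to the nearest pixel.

596 px

In the 2715×1629 frame the clip fills the width: height = 2715 / 2.460 ≈ 1103.66 px.
Scaling 2715 → 1465 is ×0.5396, so the height becomes 1103.66 × 0.5396 ≈ 595.53 px.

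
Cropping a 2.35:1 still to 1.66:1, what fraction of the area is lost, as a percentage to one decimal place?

1.66:1 is narrower than 2.35:1, so the crop keeps the full height and trims the width.
Area ratio = (1.660)/(2.350) = 70.64%; the remaining 29.36% is cropped out.

29.4%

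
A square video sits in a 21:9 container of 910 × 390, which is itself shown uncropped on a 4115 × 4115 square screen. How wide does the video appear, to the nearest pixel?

square in 910×390: fills the height, so the video is 390.00 × 390.00.
The 21:9 canvas is width-limited in 4115×4115, giving 4115.00 × 1763.57; scale factor 4.5220.
So the video's width is 390.00 × 4.5220 ≈ 1763.57.

1764 px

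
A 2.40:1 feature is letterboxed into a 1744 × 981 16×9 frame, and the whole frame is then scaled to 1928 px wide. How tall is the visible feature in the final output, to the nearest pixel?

803 px

At 1744×981 the feature is width-limited, so height = 1744 / 2.400 ≈ 726.67 px.
Scaling 1744 → 1928 is ×1.1055, so the height becomes 726.67 × 1.1055 ≈ 803.33 px.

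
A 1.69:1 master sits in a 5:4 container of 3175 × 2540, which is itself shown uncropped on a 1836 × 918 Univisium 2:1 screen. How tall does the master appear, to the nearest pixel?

First fit — 1.69:1 into 3175×2540 spans the width: 3175.00 × 1878.70.
5:4 in 1836×918: fills the height, so the intermediate becomes 1147.50 × 918.00 — a scale of ×0.3614.
The master scales with it: height 1878.70 × 0.3614 ≈ 678.99.

679 px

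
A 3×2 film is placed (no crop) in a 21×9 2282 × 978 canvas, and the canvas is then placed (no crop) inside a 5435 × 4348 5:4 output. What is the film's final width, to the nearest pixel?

Inside the 2282×978 canvas the film is height-limited at 1467.00 × 978.00.
21×9 in 5435×4348: fills the width, so the intermediate becomes 5435.00 × 2329.29 — a scale of ×2.3817.
So the film's width is 1467.00 × 2.3817 ≈ 3493.93.

3494 px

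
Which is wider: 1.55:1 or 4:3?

1.55 and 4:3 = 1.333; 1.55 > 1.333.

1.55:1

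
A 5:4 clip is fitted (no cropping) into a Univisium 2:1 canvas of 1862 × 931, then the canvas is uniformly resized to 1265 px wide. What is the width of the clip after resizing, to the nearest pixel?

Fitted into 1862×931, the clip spans the height; its width is 931 × 5/4 ≈ 1163.75 px.
Scaling 1862 → 1265 is ×0.6794, so the width becomes 1163.75 × 0.6794 ≈ 790.62 px.

791 px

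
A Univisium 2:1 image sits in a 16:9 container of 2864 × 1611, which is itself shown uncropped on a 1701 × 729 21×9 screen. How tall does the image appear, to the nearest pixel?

648 px

Univisium 2:1 in 2864×1611: fills the width, so the image is 2864.00 × 1432.00.
16:9 in 1701×729: fills the height, so the intermediate becomes 1296.00 × 729.00 — a scale of ×0.4525.
The image scales with it: height 1432.00 × 0.4525 ≈ 648.00.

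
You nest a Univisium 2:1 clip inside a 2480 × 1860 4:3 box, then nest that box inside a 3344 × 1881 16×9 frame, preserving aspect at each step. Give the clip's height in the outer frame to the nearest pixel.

1254 px

Inside the 2480×1860 canvas the clip is width-limited at 2480.00 × 1240.00.
Second fit — the 4:3 canvas into 3344×1881 spans the height: 2508.00 × 1881.00 (×1.0113 from 2480×1860).
So the clip's height is 1240.00 × 1.0113 ≈ 1254.00.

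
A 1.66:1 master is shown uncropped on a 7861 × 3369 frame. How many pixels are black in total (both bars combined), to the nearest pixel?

Since 1.660 < 2.333, the master is height-limited.
The master is 3369 × 1.660 ≈ 5592.5400 px wide.
Black = 7861 − 5592.5400 = 2268.4600 px.
Across the 3369-px span: 2268.4600 × 3369 ≈ 7642442 px.

7642442 pixels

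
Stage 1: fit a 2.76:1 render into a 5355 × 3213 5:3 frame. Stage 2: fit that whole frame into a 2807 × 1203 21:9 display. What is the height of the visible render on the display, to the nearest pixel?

726 px

Inside the 5355×3213 canvas the render is width-limited at 5355.00 × 1940.22.
5:3 in 2807×1203: fills the height, so the intermediate becomes 2005.00 × 1203.00 — a scale of ×0.3744.
So the render's height is 1940.22 × 0.3744 ≈ 726.45.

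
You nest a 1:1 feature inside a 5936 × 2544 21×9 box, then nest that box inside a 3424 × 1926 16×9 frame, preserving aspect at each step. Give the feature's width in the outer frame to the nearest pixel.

First fit — 1:1 into 5936×2544 spans the height: 2544.00 × 2544.00.
The 21×9 canvas is width-limited in 3424×1926, giving 3424.00 × 1467.43; scale factor 0.5768.
The feature scales with it: width 2544.00 × 0.5768 ≈ 1467.43.

1467 px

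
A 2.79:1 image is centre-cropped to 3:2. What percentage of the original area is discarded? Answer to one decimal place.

Going from 2.79:1 to 3:2 means cutting width while keeping height.
(1.500)/(2.790) ≈ 0.538 of the area survives, leaving 46.24% discarded.

46.2%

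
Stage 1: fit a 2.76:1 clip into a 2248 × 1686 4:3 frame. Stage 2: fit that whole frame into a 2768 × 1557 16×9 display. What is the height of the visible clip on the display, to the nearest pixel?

First fit — 2.76:1 into 2248×1686 spans the width: 2248.00 × 814.49.
The 4:3 canvas is height-limited in 2768×1557, giving 2076.00 × 1557.00; scale factor 0.9235.
So the clip's height is 814.49 × 0.9235 ≈ 752.17.

752 px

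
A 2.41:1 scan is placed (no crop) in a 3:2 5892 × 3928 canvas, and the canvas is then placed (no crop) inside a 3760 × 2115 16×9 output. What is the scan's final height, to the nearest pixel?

2.41:1 in 5892×3928: fills the width, so the scan is 5892.00 × 2444.81.
Second fit — the 3:2 canvas into 3760×2115 spans the height: 3172.50 × 2115.00 (×0.5384 from 5892×3928).
So the scan's height is 2444.81 × 0.5384 ≈ 1316.39.

1316 px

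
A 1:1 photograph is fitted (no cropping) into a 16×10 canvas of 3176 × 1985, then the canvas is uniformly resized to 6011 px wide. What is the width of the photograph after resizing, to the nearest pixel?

3757 px

At 3176×1985 the photograph is height-limited, so width = 1985 × 1/1 ≈ 1985.00 px.
Resizing to 6011 px wide multiplies everything by 1.8926: 1985.00 → 3756.88 px.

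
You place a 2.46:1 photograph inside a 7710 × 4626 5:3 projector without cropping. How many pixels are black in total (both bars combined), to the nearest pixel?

11502192 pixels

2.46:1 is wider than 5:3, so it spans the full width.
The photograph is 7710 / 2.460 ≈ 3134.1463 px tall.
Leftover height: 4626 − 3134.1463 = 1491.8537 px.
Bar area = 1491.8537 × 7710 ≈ 11502192 px.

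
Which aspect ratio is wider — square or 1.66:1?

square = 1 and 1.66; 1.66 > 1.

1.66:1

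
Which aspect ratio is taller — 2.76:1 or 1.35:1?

1.35:1

2.76 and 1.35; 2.76 > 1.35. The smaller width-to-height ratio is the taller frame.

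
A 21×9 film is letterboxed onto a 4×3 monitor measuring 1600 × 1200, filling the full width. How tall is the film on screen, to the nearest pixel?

686 px

Content height = 1600 × 9/21 ≈ 685.71 px.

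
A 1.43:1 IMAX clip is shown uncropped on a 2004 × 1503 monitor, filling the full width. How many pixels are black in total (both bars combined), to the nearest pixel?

203609 pixels

The clip is 2004 / 1.430 ≈ 1401.3986 px tall.
Leftover height: 1503 − 1401.3986 = 101.6014 px.
Bar area = 101.6014 × 2004 ≈ 203609 px.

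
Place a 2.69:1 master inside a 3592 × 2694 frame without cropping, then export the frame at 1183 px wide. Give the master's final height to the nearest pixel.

Fitted into 3592×2694, the master spans the width; its height is 3592 / 2.690 ≈ 1335.32 px.
Scaling 3592 → 1183 is ×0.3293, so the height becomes 1335.32 × 0.3293 ≈ 439.78 px.

440 px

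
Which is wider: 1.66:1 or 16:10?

1.66 and 16:10 = 1.6; 1.66 > 1.6.

1.66:1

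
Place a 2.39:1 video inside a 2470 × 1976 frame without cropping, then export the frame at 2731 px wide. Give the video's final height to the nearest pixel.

In the 2470×1976 frame the video fills the width: height = 2470 / 2.390 ≈ 1033.47 px.
Scaling 2470 → 2731 is ×1.1057, so the height becomes 1033.47 × 1.1057 ≈ 1142.68 px.

1143 px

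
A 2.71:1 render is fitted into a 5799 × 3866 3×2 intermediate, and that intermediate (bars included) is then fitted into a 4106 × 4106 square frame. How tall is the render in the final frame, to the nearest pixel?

2.71:1 in 5799×3866: fills the width, so the render is 5799.00 × 2139.85.
The 3×2 canvas is width-limited in 4106×4106, giving 4106.00 × 2737.33; scale factor 0.7081.
Applying the same ×0.7081: 2139.85 → 1515.13.

1515 px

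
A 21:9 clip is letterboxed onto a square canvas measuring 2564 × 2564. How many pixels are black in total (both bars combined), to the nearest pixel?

21:9 (2.333) > square (1.000), so the clip fills the width.
Content height = 2564 × 9/21 ≈ 1098.8571 px.
2564 − 1098.8571 = 1465.1429 px of bars.
That's 1465.1429 × 2564 ≈ 3756626 black pixels.

3756626 pixels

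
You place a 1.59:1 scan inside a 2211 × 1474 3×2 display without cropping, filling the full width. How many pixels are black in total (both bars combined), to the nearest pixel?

Content height = 2211 / 1.590 ≈ 1390.5660 px.
Black = 1474 − 1390.5660 = 83.4340 px.
Across the 2211-px span: 83.4340 × 2211 ≈ 184472 px.

184472 pixels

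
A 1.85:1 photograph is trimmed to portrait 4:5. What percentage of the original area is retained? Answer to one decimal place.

43.2%

Going from 1.85:1 to portrait 4:5 means cutting width while keeping height.
Area ratio = (0.800)/(1.850) = 43.24% retained.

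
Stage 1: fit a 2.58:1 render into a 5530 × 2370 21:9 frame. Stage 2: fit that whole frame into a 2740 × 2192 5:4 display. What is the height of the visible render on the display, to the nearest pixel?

1062 px

Inside the 5530×2370 canvas the render is width-limited at 5530.00 × 2143.41.
21:9 in 2740×2192: fills the width, so the intermediate becomes 2740.00 × 1174.29 — a scale of ×0.4955.
So the render's height is 2143.41 × 0.4955 ≈ 1062.02.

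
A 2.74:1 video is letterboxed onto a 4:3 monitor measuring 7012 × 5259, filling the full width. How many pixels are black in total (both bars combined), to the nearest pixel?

That makes the image 2559.1241 px tall (7012 / 2.740).
5259 − 2559.1241 = 2699.8759 px of bars.
That's 2699.8759 × 7012 ≈ 18931530 black pixels.

18931530 pixels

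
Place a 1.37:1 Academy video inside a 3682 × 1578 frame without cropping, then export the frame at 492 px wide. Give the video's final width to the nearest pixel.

At 3682×1578 the video is height-limited, so width = 1578 × 1.370 ≈ 2161.86 px.
The frame scales by 492/3682 = 0.1336; 2161.86 × 0.1336 ≈ 288.87 px.

289 px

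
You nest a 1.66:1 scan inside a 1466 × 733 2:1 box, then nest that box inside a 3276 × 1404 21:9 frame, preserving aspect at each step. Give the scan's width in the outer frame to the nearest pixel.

2331 px

First fit — 1.66:1 into 1466×733 spans the height: 1216.78 × 733.00.
The 2:1 canvas is height-limited in 3276×1404, giving 2808.00 × 1404.00; scale factor 1.9154.
Applying the same ×1.9154: 1216.78 → 2330.64.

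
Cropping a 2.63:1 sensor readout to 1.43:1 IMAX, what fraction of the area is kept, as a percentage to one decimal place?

1.43:1 IMAX is narrower than 2.63:1, so the crop keeps the full height and trims the width.
(1.430)/(2.630) ≈ 0.544 of the area survives.

54.4%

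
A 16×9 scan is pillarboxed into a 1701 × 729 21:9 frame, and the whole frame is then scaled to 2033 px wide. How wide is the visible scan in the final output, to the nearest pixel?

1549 px

Fitted into 1701×729, the scan spans the height; its width is 729 × 16/9 ≈ 1296.00 px.
Resizing to 2033 px wide multiplies everything by 1.1952: 1296.00 → 1548.95 px.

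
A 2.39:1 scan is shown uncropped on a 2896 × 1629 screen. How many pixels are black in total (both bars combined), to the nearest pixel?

2.39:1 (2.390) > 16×9 (1.778), so the scan fills the width.
That makes the image 1211.7155 px tall (2896 / 2.390).
Leftover height: 1629 − 1211.7155 = 417.2845 px.
Bar area = 417.2845 × 2896 ≈ 1208456 px.

1208456 pixels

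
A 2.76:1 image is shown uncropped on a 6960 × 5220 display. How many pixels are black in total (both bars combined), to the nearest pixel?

18779896 pixels

2.76:1 is wider than 4:3, so it spans the full width.
The image is 6960 / 2.760 ≈ 2521.7391 px tall.
Leftover height: 5220 − 2521.7391 = 2698.2609 px.
Across the 6960-px span: 2698.2609 × 6960 ≈ 18779896 px.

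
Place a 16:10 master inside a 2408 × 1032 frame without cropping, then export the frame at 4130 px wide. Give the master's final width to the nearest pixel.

2832 px

Fitted into 2408×1032, the master spans the height; its width is 1032 × 16/10 ≈ 1651.20 px.
The frame scales by 4130/2408 = 1.7151; 1651.20 × 1.7151 ≈ 2832.00 px.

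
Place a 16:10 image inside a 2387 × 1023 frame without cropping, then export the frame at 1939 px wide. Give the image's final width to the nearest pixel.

1330 px

Fitted into 2387×1023, the image spans the height; its width is 1023 × 16/10 ≈ 1636.80 px.
Resizing to 1939 px wide multiplies everything by 0.8123: 1636.80 → 1329.60 px.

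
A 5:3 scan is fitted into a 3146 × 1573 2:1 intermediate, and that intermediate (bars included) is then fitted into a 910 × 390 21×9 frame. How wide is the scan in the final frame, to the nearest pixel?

5:3 in 3146×1573: fills the height, so the scan is 2621.67 × 1573.00.
2:1 in 910×390: fills the height, so the intermediate becomes 780.00 × 390.00 — a scale of ×0.2479.
So the scan's width is 2621.67 × 0.2479 ≈ 650.00.

650 px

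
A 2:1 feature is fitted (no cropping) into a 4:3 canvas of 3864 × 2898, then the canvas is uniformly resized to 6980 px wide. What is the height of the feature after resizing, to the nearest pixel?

Fitted into 3864×2898, the feature spans the width; its height is 3864 × 1/2 ≈ 1932.00 px.
The frame scales by 6980/3864 = 1.8064; 1932.00 × 1.8064 ≈ 3490.00 px.

3490 px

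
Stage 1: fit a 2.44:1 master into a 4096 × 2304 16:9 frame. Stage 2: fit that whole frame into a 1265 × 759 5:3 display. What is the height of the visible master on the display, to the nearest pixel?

518 px

2.44:1 in 4096×2304: fills the width, so the master is 4096.00 × 1678.69.
The 16:9 canvas is width-limited in 1265×759, giving 1265.00 × 711.56; scale factor 0.3088.
So the master's height is 1678.69 × 0.3088 ≈ 518.44.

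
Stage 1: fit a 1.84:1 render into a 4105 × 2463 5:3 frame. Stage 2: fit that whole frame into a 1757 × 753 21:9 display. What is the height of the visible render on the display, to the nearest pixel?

682 px

Inside the 4105×2463 canvas the render is width-limited at 4105.00 × 2230.98.
Second fit — the 5:3 canvas into 1757×753 spans the height: 1255.00 × 753.00 (×0.3057 from 4105×2463).
So the render's height is 2230.98 × 0.3057 ≈ 682.07.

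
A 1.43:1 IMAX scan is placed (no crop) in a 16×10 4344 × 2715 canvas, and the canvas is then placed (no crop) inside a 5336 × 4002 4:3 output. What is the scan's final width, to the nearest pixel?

First fit — 1.43:1 IMAX into 4344×2715 spans the height: 3882.45 × 2715.00.
The 16×10 canvas is width-limited in 5336×4002, giving 5336.00 × 3335.00; scale factor 1.2284.
So the scan's width is 3882.45 × 1.2284 ≈ 4769.05.

4769 px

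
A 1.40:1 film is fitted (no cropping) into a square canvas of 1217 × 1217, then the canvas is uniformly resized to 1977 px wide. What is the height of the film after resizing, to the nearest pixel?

Fitted into 1217×1217, the film spans the width; its height is 1217 / 1.400 ≈ 869.29 px.
The frame scales by 1977/1217 = 1.6245; 869.29 × 1.6245 ≈ 1412.14 px.

1412 px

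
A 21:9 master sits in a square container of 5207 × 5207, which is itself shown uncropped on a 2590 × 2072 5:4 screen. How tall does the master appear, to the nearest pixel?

888 px

First fit — 21:9 into 5207×5207 spans the width: 5207.00 × 2231.57.
The square canvas is height-limited in 2590×2072, giving 2072.00 × 2072.00; scale factor 0.3979.
The master scales with it: height 2231.57 × 0.3979 ≈ 888.00.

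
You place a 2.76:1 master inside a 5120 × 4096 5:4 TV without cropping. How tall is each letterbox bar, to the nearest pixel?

1120 px

2.76:1 (2.760) > 5:4 (1.250), so the master fills the width.
The master is 5120 / 2.760 ≈ 1855.07 px tall.
4096 − 1855.07 = 2240.93 px of bars (1120.46 each).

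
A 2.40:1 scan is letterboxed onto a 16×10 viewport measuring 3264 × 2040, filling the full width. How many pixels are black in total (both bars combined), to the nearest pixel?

Content height = 3264 / 2.400 ≈ 1360.0000 px.
2040 − 1360.0000 = 680.0000 px of bars.
Across the 3264-px span: 680.0000 × 3264 ≈ 2219520 px.

2219520 pixels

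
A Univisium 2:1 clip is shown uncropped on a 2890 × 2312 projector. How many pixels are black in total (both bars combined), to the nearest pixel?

Univisium 2:1 is wider than 5:4, so it spans the full width.
That makes the image 1445.0000 px tall (2890 × 1/2).
2312 − 1445.0000 = 867.0000 px of bars.
Across the 2890-px span: 867.0000 × 2890 ≈ 2505630 px.

2505630 pixels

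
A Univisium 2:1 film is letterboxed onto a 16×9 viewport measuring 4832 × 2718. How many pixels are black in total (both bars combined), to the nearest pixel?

1459264 pixels

Univisium 2:1 (2.000) > 16×9 (1.778), so the film fills the width.
The film is 4832 × 1/2 ≈ 2416.0000 px tall.
Black = 2718 − 2416.0000 = 302.0000 px.
Across the 4832-px span: 302.0000 × 4832 ≈ 1459264 px.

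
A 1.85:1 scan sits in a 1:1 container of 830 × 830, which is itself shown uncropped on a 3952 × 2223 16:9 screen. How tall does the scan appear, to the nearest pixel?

1202 px

Inside the 830×830 canvas the scan is width-limited at 830.00 × 448.65.
The 1:1 canvas is height-limited in 3952×2223, giving 2223.00 × 2223.00; scale factor 2.6783.
So the scan's height is 448.65 × 2.6783 ≈ 1201.62.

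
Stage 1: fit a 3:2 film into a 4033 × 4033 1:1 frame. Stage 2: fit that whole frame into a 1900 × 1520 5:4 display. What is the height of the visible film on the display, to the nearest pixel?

1013 px

First fit — 3:2 into 4033×4033 spans the width: 4033.00 × 2688.67.
1:1 in 1900×1520: fills the height, so the intermediate becomes 1520.00 × 1520.00 — a scale of ×0.3769.
Applying the same ×0.3769: 2688.67 → 1013.33.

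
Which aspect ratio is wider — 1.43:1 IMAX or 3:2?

3:2

1.43 and 3:2 = 1.5; 1.5 > 1.43.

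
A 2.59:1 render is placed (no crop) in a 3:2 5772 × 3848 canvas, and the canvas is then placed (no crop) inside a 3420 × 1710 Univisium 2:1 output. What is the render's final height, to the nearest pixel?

First fit — 2.59:1 into 5772×3848 spans the width: 5772.00 × 2228.57.
The 3:2 canvas is height-limited in 3420×1710, giving 2565.00 × 1710.00; scale factor 0.4444.
The render scales with it: height 2228.57 × 0.4444 ≈ 990.35.

990 px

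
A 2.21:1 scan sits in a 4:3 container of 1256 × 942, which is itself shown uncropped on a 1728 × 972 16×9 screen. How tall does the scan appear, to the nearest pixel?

First fit — 2.21:1 into 1256×942 spans the width: 1256.00 × 568.33.
The 4:3 canvas is height-limited in 1728×972, giving 1296.00 × 972.00; scale factor 1.0318.
So the scan's height is 568.33 × 1.0318 ≈ 586.43.

586 px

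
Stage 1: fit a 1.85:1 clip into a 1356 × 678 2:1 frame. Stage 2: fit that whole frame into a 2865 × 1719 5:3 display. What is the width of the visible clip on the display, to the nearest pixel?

2650 px

Inside the 1356×678 canvas the clip is height-limited at 1254.30 × 678.00.
Second fit — the 2:1 canvas into 2865×1719 spans the width: 2865.00 × 1432.50 (×2.1128 from 1356×678).
So the clip's width is 1254.30 × 2.1128 ≈ 2650.12.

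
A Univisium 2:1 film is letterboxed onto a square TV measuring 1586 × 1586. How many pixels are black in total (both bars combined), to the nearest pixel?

1257698 pixels

Univisium 2:1 (2.000) > square (1.000), so the film fills the width.
That makes the image 793.0000 px tall (1586 × 1/2).
Leftover height: 1586 − 793.0000 = 793.0000 px.
That's 793.0000 × 1586 ≈ 1257698 black pixels.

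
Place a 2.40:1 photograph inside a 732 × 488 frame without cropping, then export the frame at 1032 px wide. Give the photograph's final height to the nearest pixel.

Fitted into 732×488, the photograph spans the width; its height is 732 / 2.400 ≈ 305.00 px.
Resizing to 1032 px wide multiplies everything by 1.4098: 305.00 → 430.00 px.

430 px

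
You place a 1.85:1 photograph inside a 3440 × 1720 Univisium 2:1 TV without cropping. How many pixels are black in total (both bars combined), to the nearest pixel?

Since 1.850 < 2.000, the photograph is height-limited.
Content width = 1720 × 1.850 ≈ 3182.0000 px.
Black = 3440 − 3182.0000 = 258.0000 px.
That's 258.0000 × 1720 ≈ 443760 black pixels.

443760 pixels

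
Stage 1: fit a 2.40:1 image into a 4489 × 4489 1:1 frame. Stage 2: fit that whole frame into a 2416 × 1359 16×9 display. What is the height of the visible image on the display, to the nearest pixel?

First fit — 2.40:1 into 4489×4489 spans the width: 4489.00 × 1870.42.
1:1 in 2416×1359: fills the height, so the intermediate becomes 1359.00 × 1359.00 — a scale of ×0.3027.
Applying the same ×0.3027: 1870.42 → 566.25.

566 px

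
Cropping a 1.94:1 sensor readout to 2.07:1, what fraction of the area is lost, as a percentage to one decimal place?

Going from 1.94:1 to 2.07:1 means cutting height while keeping width.
Fraction kept = (1.940)/(2.070) ≈ 93.72%, so 6.28% is lost.

6.3%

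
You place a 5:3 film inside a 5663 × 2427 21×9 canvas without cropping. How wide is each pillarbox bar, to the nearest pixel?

5:3 is narrower than 21×9, so it spans the full height.
Content width = 2427 × 5/3 ≈ 4045.00 px.
Black = 5663 − 4045.00 = 1618.00 px, or 809.00 per bar.

809 px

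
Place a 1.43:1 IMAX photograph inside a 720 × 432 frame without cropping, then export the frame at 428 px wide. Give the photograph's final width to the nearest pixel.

367 px

In the 720×432 frame the photograph fills the height: width = 432 × 1.430 ≈ 617.76 px.
Scaling 720 → 428 is ×0.5944, so the width becomes 617.76 × 0.5944 ≈ 367.22 px.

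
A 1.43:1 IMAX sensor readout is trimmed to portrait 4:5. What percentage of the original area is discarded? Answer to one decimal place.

44.1%

The height stays; only width is cut (since portrait 4:5 is narrower than 1.43:1 IMAX).
Fraction kept = (0.800)/(1.430) ≈ 55.94%, so 44.06% is lost.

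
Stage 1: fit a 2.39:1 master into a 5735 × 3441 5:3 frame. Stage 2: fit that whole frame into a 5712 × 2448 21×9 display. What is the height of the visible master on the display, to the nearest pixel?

1707 px

Inside the 5735×3441 canvas the master is width-limited at 5735.00 × 2399.58.
Second fit — the 5:3 canvas into 5712×2448 spans the height: 4080.00 × 2448.00 (×0.7114 from 5735×3441).
So the master's height is 2399.58 × 0.7114 ≈ 1707.11.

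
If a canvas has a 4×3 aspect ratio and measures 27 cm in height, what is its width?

27 / 3 × 4 = 36.

36 cm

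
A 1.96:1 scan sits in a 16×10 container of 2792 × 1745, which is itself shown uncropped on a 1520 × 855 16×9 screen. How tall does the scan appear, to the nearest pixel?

Inside the 2792×1745 canvas the scan is width-limited at 2792.00 × 1424.49.
The 16×10 canvas is height-limited in 1520×855, giving 1368.00 × 855.00; scale factor 0.4900.
Applying the same ×0.4900: 1424.49 → 697.96.

698 px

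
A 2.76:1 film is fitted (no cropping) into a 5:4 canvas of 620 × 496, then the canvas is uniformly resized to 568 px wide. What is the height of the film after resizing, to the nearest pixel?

Fitted into 620×496, the film spans the width; its height is 620 / 2.760 ≈ 224.64 px.
Resizing to 568 px wide multiplies everything by 0.9161: 224.64 → 205.80 px.

206 px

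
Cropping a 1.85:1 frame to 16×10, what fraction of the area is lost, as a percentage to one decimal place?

13.5%

Going from 1.85:1 to 16×10 means cutting width while keeping height.
Fraction kept = (1.600)/(1.850) ≈ 86.49%, so 13.51% is lost.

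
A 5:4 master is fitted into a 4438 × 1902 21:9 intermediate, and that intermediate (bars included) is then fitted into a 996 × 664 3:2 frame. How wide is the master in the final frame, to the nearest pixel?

Inside the 4438×1902 canvas the master is height-limited at 2377.50 × 1902.00.
21:9 in 996×664: fills the width, so the intermediate becomes 996.00 × 426.86 — a scale of ×0.2244.
Applying the same ×0.2244: 2377.50 → 533.57.

534 px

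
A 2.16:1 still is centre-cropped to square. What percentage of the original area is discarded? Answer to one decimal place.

Going from 2.16:1 to square means cutting width while keeping height.
Area ratio = (1.000)/(2.160) = 46.30%; the remaining 53.70% is cropped out.

53.7%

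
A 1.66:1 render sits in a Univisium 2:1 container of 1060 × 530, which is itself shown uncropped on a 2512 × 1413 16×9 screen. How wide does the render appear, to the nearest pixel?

2085 px

Inside the 1060×530 canvas the render is height-limited at 879.80 × 530.00.
Second fit — the Univisium 2:1 canvas into 2512×1413 spans the width: 2512.00 × 1256.00 (×2.3698 from 1060×530).
The render scales with it: width 879.80 × 2.3698 ≈ 2084.96.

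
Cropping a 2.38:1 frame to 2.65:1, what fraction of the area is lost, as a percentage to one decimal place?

10.2%

The width stays; only height is cut (since 2.65:1 is wider than 2.38:1).
Fraction kept = (2.380)/(2.650) ≈ 89.81%, so 10.19% is lost.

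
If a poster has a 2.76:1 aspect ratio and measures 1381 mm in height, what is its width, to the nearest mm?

3812 mm

1381 × 2.760 = 3811.56.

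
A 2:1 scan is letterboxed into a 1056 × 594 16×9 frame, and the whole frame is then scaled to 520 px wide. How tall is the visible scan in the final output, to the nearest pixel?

Fitted into 1056×594, the scan spans the width; its height is 1056 × 1/2 ≈ 528.00 px.
The frame scales by 520/1056 = 0.4924; 528.00 × 0.4924 ≈ 260.00 px.

260 px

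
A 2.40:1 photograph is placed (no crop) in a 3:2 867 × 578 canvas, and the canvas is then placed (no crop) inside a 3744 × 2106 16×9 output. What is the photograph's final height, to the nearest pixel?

1316 px

Inside the 867×578 canvas the photograph is width-limited at 867.00 × 361.25.
3:2 in 3744×2106: fills the height, so the intermediate becomes 3159.00 × 2106.00 — a scale of ×3.6436.
So the photograph's height is 361.25 × 3.6436 ≈ 1316.25.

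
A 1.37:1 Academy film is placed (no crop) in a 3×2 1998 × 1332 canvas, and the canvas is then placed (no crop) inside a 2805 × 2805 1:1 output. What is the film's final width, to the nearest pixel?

1.37:1 Academy in 1998×1332: fills the height, so the film is 1824.84 × 1332.00.
Second fit — the 3×2 canvas into 2805×2805 spans the width: 2805.00 × 1870.00 (×1.4039 from 1998×1332).
The film scales with it: width 1824.84 × 1.4039 ≈ 2561.90.

2562 px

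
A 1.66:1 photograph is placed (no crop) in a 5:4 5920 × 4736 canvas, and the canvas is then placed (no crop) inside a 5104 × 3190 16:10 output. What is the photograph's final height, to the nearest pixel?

2402 px

First fit — 1.66:1 into 5920×4736 spans the width: 5920.00 × 3566.27.
Second fit — the 5:4 canvas into 5104×3190 spans the height: 3987.50 × 3190.00 (×0.6736 from 5920×4736).
So the photograph's height is 3566.27 × 0.6736 ≈ 2402.11.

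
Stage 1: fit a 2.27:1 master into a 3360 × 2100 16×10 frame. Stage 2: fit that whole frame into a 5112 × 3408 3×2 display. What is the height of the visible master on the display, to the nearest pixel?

2252 px

2.27:1 in 3360×2100: fills the width, so the master is 3360.00 × 1480.18.
16×10 in 5112×3408: fills the width, so the intermediate becomes 5112.00 × 3195.00 — a scale of ×1.5214.
The master scales with it: height 1480.18 × 1.5214 ≈ 2251.98.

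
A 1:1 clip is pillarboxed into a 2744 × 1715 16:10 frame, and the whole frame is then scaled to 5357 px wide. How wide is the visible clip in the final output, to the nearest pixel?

3348 px

In the 2744×1715 frame the clip fills the height: width = 1715 × 1/1 ≈ 1715.00 px.
Resizing to 5357 px wide multiplies everything by 1.9523: 1715.00 → 3348.12 px.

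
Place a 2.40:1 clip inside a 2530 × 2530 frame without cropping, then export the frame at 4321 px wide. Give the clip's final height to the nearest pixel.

1800 px

At 2530×2530 the clip is width-limited, so height = 2530 / 2.400 ≈ 1054.17 px.
Scaling 2530 → 4321 is ×1.7079, so the height becomes 1054.17 × 1.7079 ≈ 1800.42 px.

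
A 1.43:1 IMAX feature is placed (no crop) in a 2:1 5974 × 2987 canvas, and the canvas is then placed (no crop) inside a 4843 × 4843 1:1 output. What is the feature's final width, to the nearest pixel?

3463 px

Inside the 5974×2987 canvas the feature is height-limited at 4271.41 × 2987.00.
2:1 in 4843×4843: fills the width, so the intermediate becomes 4843.00 × 2421.50 — a scale of ×0.8107.
The feature scales with it: width 4271.41 × 0.8107 ≈ 3462.74.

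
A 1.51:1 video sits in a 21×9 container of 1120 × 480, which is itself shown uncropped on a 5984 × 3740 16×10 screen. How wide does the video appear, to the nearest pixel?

1.51:1 in 1120×480: fills the height, so the video is 724.80 × 480.00.
Second fit — the 21×9 canvas into 5984×3740 spans the width: 5984.00 × 2564.57 (×5.3429 from 1120×480).
The video scales with it: width 724.80 × 5.3429 ≈ 3872.50.

3873 px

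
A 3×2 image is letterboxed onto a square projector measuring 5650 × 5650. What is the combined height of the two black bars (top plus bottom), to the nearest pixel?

3×2 (1.500) > square (1.000), so the image fills the width.
That makes the image 3766.67 px tall (5650 × 2/3).
Black = 5650 − 3766.67 = 1883.33 px.

1883 px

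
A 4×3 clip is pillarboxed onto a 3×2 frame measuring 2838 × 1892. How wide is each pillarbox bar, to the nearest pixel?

158 px

4×3 is narrower than 3×2, so it spans the full height.
That makes the image 2522.67 px wide (1892 × 4/3).
2838 − 2522.67 = 315.33 px of bars (157.67 each).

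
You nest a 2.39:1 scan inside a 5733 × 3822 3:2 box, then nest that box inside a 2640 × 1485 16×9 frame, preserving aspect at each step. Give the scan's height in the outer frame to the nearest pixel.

932 px

First fit — 2.39:1 into 5733×3822 spans the width: 5733.00 × 2398.74.
The 3:2 canvas is height-limited in 2640×1485, giving 2227.50 × 1485.00; scale factor 0.3885.
So the scan's height is 2398.74 × 0.3885 ≈ 932.01.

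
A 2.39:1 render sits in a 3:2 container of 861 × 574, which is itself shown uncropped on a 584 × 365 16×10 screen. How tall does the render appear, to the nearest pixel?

229 px

First fit — 2.39:1 into 861×574 spans the width: 861.00 × 360.25.
Second fit — the 3:2 canvas into 584×365 spans the height: 547.50 × 365.00 (×0.6359 from 861×574).
So the render's height is 360.25 × 0.6359 ≈ 229.08.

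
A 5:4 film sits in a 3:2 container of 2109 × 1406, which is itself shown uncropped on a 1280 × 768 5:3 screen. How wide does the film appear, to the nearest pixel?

First fit — 5:4 into 2109×1406 spans the height: 1757.50 × 1406.00.
The 3:2 canvas is height-limited in 1280×768, giving 1152.00 × 768.00; scale factor 0.5462.
The film scales with it: width 1757.50 × 0.5462 ≈ 960.00.

960 px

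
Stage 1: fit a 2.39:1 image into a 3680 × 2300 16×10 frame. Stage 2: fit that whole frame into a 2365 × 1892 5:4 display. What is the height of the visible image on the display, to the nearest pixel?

990 px

2.39:1 in 3680×2300: fills the width, so the image is 3680.00 × 1539.75.
The 16×10 canvas is width-limited in 2365×1892, giving 2365.00 × 1478.12; scale factor 0.6427.
So the image's height is 1539.75 × 0.6427 ≈ 989.54.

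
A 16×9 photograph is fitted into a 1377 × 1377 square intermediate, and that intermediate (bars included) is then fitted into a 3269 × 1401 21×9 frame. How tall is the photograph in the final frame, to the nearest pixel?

Inside the 1377×1377 canvas the photograph is width-limited at 1377.00 × 774.56.
Second fit — the square canvas into 3269×1401 spans the height: 1401.00 × 1401.00 (×1.0174 from 1377×1377).
Applying the same ×1.0174: 774.56 → 788.06.

788 px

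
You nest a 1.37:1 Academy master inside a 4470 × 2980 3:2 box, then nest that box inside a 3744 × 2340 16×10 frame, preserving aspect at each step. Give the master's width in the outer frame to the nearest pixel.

Inside the 4470×2980 canvas the master is height-limited at 4082.60 × 2980.00.
3:2 in 3744×2340: fills the height, so the intermediate becomes 3510.00 × 2340.00 — a scale of ×0.7852.
So the master's width is 4082.60 × 0.7852 ≈ 3205.80.

3206 px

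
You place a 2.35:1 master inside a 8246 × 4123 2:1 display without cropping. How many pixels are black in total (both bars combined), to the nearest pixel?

5063570 pixels

2.35:1 (2.350) > 2:1 (2.000), so the master fills the width.
Content height = 8246 / 2.350 ≈ 3508.9362 px.
Leftover height: 4123 − 3508.9362 = 614.0638 px.
Across the 8246-px span: 614.0638 × 8246 ≈ 5063570 px.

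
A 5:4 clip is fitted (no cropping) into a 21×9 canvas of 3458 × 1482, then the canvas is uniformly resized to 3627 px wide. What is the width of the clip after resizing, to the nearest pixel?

Fitted into 3458×1482, the clip spans the height; its width is 1482 × 5/4 ≈ 1852.50 px.
Scaling 3458 → 3627 is ×1.0489, so the width becomes 1852.50 × 1.0489 ≈ 1943.04 px.

1943 px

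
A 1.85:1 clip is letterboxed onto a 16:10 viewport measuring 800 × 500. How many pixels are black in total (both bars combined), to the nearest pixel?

1.85:1 (1.850) > 16:10 (1.600), so the clip fills the width.
The clip is 800 / 1.850 ≈ 432.4324 px tall.
Leftover height: 500 − 432.4324 = 67.5676 px.
Bar area = 67.5676 × 800 ≈ 54054 px.

54054 pixels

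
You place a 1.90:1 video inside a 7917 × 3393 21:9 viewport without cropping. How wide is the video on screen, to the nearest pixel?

6447 px

1.90:1 (1.900) < 21:9 (2.333), so the video fills the height.
The video is 3393 × 1.900 ≈ 6446.70 px wide.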